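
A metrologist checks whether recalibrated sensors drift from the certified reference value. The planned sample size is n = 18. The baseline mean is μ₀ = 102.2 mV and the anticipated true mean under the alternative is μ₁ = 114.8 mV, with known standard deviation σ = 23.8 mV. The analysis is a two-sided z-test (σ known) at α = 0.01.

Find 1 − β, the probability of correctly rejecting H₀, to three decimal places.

Standardized effect: d = |μ₁ − μ₀| / σ = |114.8 − 102.2| / 23.8 = 0.5294
Noncentrality parameter: δ = d·√n = 0.5294 × √18 = 2.2461
Two-sided α = 0.01 → critical value z_{0.005} = 2.576.
Power = Φ(δ − 2.576) + Φ(−δ − 2.576) = Φ(-0.330) + Φ(-4.822) = 0.3708 + 0.0000 = 0.3708.

Power ≈ 0.371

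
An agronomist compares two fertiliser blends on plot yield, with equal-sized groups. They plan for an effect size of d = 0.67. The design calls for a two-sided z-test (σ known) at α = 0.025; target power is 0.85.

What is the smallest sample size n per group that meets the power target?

n = 48 per group

For power 0.85 need Φ(δ − z_{0.0125}) = 0.85, so δ = z_{0.0125} + z_{0.15} = 2.241 + 1.036 = 3.278.
(For δ > 0 the lower-tail rejection region contributes negligibly to power, so the one-term inversion is standard.)
δ = d·√(n/2) ⇒ n = 2(δ/d)² = 2 × (3.278 / 0.67)² = 47.87.
Round up to the next whole unit.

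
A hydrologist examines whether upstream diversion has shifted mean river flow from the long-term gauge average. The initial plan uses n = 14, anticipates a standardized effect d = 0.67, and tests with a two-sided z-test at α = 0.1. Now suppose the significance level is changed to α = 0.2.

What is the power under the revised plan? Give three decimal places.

δ = d·√n = 0.67 × √14 = 2.5069 (unchanged). New critical value: z_{0.1} = 1.282.
Revised power = Φ(δ − 1.282) + Φ(−δ − 1.282) = Φ(1.225) + Φ(-3.788) = 0.8898 + 0.0001 = 0.8899.

Power ≈ 0.890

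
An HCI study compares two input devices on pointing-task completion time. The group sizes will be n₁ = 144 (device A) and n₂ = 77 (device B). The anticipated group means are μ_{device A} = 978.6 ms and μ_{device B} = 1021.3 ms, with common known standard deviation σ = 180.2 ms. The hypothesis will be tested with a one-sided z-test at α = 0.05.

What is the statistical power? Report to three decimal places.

Power ≈ 0.513

Standardized effect: d = |μ_{device A} − μ_{device B}| / σ = |978.6 − 1021.3| / 180.2 = 0.2370
Noncentrality parameter: δ = d / √(1/n₁ + 1/n₂) = 0.2370 / √(1/144 + 1/77) = 1.6784
Critical value for a one-sided test at α = 0.05: z_α = 1.645.
Power = P(Z > 1.645 − δ) = Φ(0.034) = 0.5134.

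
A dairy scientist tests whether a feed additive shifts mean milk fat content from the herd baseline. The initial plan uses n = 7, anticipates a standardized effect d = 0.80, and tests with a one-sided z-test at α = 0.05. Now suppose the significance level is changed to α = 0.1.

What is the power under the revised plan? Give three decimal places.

Power ≈ 0.798

δ = d·√n = 0.80 × √7 = 2.1166 (unchanged). New critical value: z_{0.1} = 1.282.
Revised power = P(Z > 1.282 − δ) = Φ(0.835) = 0.7982.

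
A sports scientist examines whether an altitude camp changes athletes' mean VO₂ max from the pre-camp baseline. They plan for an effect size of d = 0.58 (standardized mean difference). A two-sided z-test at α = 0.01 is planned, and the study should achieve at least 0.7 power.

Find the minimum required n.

n = 29

For power 0.7 need Φ(δ − z_{0.005}) = 0.7, so δ = z_{0.005} + z_{0.30} = 2.576 + 0.524 = 3.100.
(The Φ(−δ − z_{α/2}) term is vanishingly small for δ > 0 and is dropped in the standard sample-size formula.)
δ = d·√n ⇒ n = (δ/d)² = (3.100 / 0.58)² = 28.57.
Round up to the next whole unit.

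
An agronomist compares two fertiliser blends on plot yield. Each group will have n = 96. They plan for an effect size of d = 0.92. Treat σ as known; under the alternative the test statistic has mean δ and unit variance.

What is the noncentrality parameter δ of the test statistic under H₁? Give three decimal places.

δ ≈ 6.374

The noncentrality parameter scales effect size by the design's sample-size factor: δ = d·√(n/2) = 0.92 × √(96/2) = 6.3739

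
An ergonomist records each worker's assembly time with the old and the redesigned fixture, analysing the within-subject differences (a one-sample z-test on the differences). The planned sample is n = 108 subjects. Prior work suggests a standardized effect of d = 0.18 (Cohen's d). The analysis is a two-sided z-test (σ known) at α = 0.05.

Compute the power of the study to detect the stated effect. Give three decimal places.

Noncentrality parameter: δ = d·√n = 0.18 × √108 = 1.8706
Critical value for a two-sided test at α = 0.05: z_{α/2} = 1.960.
Power = Φ(δ − 1.960) + Φ(−δ − 1.960) = Φ(-0.089) + Φ(-3.831) = 0.4644 + 0.0001 = 0.4645.

Power ≈ 0.464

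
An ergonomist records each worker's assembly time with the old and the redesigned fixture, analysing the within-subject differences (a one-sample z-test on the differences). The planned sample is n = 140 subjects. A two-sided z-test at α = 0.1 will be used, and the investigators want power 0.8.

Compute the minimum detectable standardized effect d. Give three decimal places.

Need Φ(δ − 1.645) = 0.8, so δ = 1.645 + 0.842 = 2.486.
(The second rejection-region term Φ(−δ − z_{α/2}) is negligible and dropped.)
δ = d·√n ⇒ d = δ/√n = 2.486/√140 = 0.2101.

d ≈ 0.210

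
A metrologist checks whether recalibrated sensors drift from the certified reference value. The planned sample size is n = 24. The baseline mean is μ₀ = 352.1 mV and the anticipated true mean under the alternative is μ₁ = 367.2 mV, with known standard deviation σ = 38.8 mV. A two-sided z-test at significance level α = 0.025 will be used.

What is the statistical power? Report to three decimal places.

Standardized effect: d = |μ₁ − μ₀| / σ = |367.2 − 352.1| / 38.8 = 0.3892
Noncentrality parameter: δ = d·√n = 0.3892 × √24 = 1.9066
Two-sided α = 0.025 → critical value z_{0.0125} = 2.241.
Power = Φ(δ − 2.241) + Φ(−δ − 2.241) = Φ(-0.335) + Φ(-4.148) = 0.3689 + 0.0000 = 0.3689.

Power ≈ 0.369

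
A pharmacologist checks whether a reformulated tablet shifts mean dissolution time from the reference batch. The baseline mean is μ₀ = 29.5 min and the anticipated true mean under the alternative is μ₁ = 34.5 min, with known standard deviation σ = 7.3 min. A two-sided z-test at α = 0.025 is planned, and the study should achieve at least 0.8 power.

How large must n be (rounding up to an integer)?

n = 21

Standardized effect: d = |μ₁ − μ₀| / σ = |34.5 − 29.5| / 7.3 = 0.6849
Set Φ(δ − 2.241) = 0.8; then δ − 2.241 = Φ⁻¹(0.8) = 0.842, giving δ = 3.083.
(Ignoring the negligible lower-tail rejection probability gives the usual closed-form inversion.)
δ = d·√n ⇒ n = (δ/d)² = (3.083 / 0.6849)² = 20.26.
Round up to the next whole unit.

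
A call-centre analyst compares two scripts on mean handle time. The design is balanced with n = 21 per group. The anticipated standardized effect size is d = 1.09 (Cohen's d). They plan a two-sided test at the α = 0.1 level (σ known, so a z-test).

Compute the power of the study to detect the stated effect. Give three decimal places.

Noncentrality parameter: δ = d·√(n/2) = 1.09 × √(21/2) = 3.5320
Critical value for a two-sided test at α = 0.1: z_{α/2} = 1.645.
Power = Φ(δ − 1.645) + Φ(−δ − 1.645) = Φ(1.887) + Φ(-5.177) = 0.9704 + 0.0000 = 0.9704.

Power ≈ 0.970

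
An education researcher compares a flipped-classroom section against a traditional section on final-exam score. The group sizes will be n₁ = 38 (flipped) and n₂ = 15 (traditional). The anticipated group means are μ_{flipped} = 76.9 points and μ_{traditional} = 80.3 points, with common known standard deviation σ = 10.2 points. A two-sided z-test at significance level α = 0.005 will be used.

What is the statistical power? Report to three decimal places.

Power ≈ 0.043

Standardized effect: d = |μ_{flipped} − μ_{traditional}| / σ = |76.9 − 80.3| / 10.2 = 0.3333
Noncentrality parameter: δ = d / √(1/n₁ + 1/n₂) = 0.3333 / √(1/38 + 1/15) = 1.0931
Two-sided α = 0.005 → critical value z_{0.0025} = 2.807.
Power = Φ(δ − 2.807) + Φ(−δ − 2.807) = Φ(-1.714) + Φ(-3.900) = 0.0433 + 0.0000 = 0.0433.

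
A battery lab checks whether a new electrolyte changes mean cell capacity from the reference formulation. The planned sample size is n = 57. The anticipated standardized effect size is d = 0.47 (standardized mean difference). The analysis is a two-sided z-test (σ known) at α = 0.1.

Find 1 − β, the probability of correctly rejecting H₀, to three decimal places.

Power ≈ 0.972

Noncentrality parameter: δ = d·√n = 0.47 × √57 = 3.5484
Critical value for a two-sided test at α = 0.1: z_{α/2} = 1.645.
Power = Φ(δ − 1.645) + Φ(−δ − 1.645) = Φ(1.904) + Φ(-5.193) = 0.9715 + 0.0000 = 0.9715.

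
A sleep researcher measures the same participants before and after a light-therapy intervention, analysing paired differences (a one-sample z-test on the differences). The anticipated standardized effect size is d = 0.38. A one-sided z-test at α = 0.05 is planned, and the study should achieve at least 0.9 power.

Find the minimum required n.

Set Φ(δ − 1.645) = 0.9; then δ − 1.645 = Φ⁻¹(0.9) = 1.282, giving δ = 2.926.
δ = d·√n ⇒ n = (δ/d)² = (2.926 / 0.38)² = 59.31.
Round up to the next whole unit.

n = 60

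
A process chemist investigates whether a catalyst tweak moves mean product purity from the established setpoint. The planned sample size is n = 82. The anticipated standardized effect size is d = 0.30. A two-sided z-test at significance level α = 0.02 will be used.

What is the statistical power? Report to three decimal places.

Noncentrality parameter: δ = d·√n = 0.30 × √82 = 2.7166
Critical value for a two-sided test at α = 0.02: z_{α/2} = 2.326.
Power = Φ(δ − 2.326) + Φ(−δ − 2.326) = Φ(0.390) + Φ(-5.043) = 0.6518 + 0.0000 = 0.6518.

Power ≈ 0.652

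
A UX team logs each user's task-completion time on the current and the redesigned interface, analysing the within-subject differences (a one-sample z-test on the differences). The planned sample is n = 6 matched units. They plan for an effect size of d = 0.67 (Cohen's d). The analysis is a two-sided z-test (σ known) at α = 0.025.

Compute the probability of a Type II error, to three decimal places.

Noncentrality parameter: δ = d·√n = 0.67 × √6 = 1.6412
Critical value for a two-sided test at α = 0.025: z_{α/2} = 2.241.
Power = Φ(δ − 2.241) + Φ(−δ − 2.241) = Φ(-0.600) + Φ(-3.883) = 0.2742 + 0.0001 = 0.2742.
Type II error: β = 1 − power = 1 − 0.2742 = 0.7258.

β ≈ 0.726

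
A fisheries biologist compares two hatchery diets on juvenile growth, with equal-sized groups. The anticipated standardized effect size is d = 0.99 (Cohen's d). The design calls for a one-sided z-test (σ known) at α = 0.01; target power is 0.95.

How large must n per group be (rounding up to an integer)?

n = 33 per group

Set Φ(δ − 2.326) = 0.95; then δ − 2.326 = Φ⁻¹(0.95) = 1.645, giving δ = 3.971.
δ = d·√(n/2) ⇒ n = 2(δ/d)² = 2 × (3.971 / 0.99)² = 32.18.
Rounding up, n = 33 per group.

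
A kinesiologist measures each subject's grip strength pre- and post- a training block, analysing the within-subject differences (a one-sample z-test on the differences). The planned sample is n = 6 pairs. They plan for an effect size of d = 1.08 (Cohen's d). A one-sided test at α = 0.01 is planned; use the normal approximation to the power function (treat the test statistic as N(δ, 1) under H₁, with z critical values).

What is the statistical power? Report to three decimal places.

Power ≈ 0.625

Noncentrality parameter: δ = d·√n = 1.08 × √6 = 2.6454
Critical value for a one-sided test at α = 0.01: z_α = 2.326.
Power = Φ(δ − 2.326) = Φ(0.319) = 0.6252.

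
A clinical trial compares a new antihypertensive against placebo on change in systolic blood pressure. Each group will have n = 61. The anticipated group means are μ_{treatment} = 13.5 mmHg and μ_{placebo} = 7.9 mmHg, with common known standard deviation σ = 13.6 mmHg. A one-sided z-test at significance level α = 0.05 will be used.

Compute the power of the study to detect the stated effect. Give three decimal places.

Standardized effect: d = |μ_{treatment} − μ_{placebo}| / σ = |13.5 − 7.9| / 13.6 = 0.4118
Noncentrality parameter: λ = d·√(n/2) = 0.4118 × √(61/2) = 2.2740
Critical value for a one-sided test at α = 0.05: z_α = 1.645.
Power = Φ(λ − 1.645) = Φ(0.629) = 0.7354.

Power ≈ 0.735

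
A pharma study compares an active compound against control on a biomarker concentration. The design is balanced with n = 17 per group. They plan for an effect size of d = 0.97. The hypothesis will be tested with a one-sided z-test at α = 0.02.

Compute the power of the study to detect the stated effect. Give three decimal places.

Noncentrality parameter: δ = d·√(n/2) = 0.97 × √(17/2) = 2.8280
One-sided α = 0.02 → critical value z_{0.02} = 2.054.
Power = Φ(δ − 2.054) = Φ(0.774) = 0.7806.

Power ≈ 0.781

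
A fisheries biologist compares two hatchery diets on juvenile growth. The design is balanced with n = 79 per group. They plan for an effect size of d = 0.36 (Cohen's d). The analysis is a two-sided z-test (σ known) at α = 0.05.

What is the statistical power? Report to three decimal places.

Power ≈ 0.619

Noncentrality parameter: δ = d·√(n/2) = 0.36 × √(79/2) = 2.2626
Critical value for a two-sided test at α = 0.05: z_{α/2} = 1.960.
Power = Φ(δ − 1.960) + Φ(−δ − 1.960) = Φ(0.303) + Φ(-4.223) = 0.6189 + 0.0000 = 0.6189.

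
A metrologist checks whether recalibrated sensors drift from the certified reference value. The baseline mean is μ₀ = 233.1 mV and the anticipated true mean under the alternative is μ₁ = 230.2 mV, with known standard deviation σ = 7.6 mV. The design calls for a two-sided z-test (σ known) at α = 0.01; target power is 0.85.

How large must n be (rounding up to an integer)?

n = 90

Standardized effect: d = |μ₁ − μ₀| / σ = |230.2 − 233.1| / 7.6 = 0.3816
For power 0.85 need Φ(δ − z_{0.005}) = 0.85, so δ = z_{0.005} + z_{0.15} = 2.576 + 1.036 = 3.612.
(Ignoring the negligible lower-tail rejection probability gives the usual closed-form inversion.)
δ = d·√n ⇒ n = (δ/d)² = (3.612 / 0.3816)² = 89.62.
Rounding up, n = 90.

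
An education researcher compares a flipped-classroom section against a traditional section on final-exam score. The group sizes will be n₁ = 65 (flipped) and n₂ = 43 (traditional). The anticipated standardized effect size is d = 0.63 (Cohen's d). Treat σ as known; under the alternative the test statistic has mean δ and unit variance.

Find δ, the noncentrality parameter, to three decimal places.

δ ≈ 3.205

δ = d / √(1/n₁ + 1/n₂) = 0.63 / √(1/65 + 1/43) = 3.2049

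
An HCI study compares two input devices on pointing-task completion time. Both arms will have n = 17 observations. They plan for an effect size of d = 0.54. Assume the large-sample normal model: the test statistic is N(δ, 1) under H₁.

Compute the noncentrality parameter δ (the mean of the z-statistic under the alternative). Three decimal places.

δ ≈ 1.574

The noncentrality parameter scales effect size by the design's sample-size factor: δ = d·√(n/2) = 0.54 × √(17/2) = 1.5744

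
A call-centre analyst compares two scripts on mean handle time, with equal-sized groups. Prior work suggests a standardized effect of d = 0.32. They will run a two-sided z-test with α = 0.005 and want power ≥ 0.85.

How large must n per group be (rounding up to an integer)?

Set Φ(δ − 2.807) = 0.85; then δ − 2.807 = Φ⁻¹(0.85) = 1.036, giving δ = 3.843.
(Ignoring the negligible lower-tail rejection probability gives the usual closed-form inversion.)
δ = d·√(n/2) ⇒ n = 2(δ/d)² = 2 × (3.843 / 0.32)² = 288.52.
Rounding up, n = 289 per group.

n = 289 per group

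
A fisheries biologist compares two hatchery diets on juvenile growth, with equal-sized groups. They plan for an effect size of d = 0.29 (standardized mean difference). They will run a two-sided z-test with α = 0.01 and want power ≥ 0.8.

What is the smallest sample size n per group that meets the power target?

n = 278 per group

Set Φ(δ − 2.576) = 0.8; then δ − 2.576 = Φ⁻¹(0.8) = 0.842, giving δ = 3.417.
(For δ > 0 the lower-tail rejection region contributes negligibly to power, so the one-term inversion is standard.)
δ = d·√(n/2) ⇒ n = 2(δ/d)² = 2 × (3.417 / 0.29)² = 277.74.
Round up to the next whole unit.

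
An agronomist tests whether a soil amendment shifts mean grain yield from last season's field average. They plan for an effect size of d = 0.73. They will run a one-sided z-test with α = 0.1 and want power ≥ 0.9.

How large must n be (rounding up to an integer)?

Set Φ(δ − 1.282) = 0.9; then δ − 1.282 = Φ⁻¹(0.9) = 1.282, giving δ = 2.563.
δ = d·√n ⇒ n = (δ/d)² = (2.563 / 0.73)² = 12.33.
Round up to the next whole unit.

n = 13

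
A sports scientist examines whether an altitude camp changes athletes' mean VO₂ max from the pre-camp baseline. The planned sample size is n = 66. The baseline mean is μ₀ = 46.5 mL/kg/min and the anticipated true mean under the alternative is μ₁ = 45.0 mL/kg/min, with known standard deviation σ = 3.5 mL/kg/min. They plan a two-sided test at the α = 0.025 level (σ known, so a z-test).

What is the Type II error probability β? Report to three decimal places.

β ≈ 0.107

Standardized effect: d = |μ₁ − μ₀| / σ = |45.0 − 46.5| / 3.5 = 0.4286
Noncentrality parameter: δ = d·√n = 0.4286 × √66 = 3.4817
Two-sided α = 0.025 → critical value z_{0.0125} = 2.241.
Power = Φ(δ − 2.241) + Φ(−δ − 2.241) = Φ(1.240) + Φ(-5.723) = 0.8926 + 0.0000 = 0.8926.
Type II error: β = 1 − power = 1 − 0.8926 = 0.1074.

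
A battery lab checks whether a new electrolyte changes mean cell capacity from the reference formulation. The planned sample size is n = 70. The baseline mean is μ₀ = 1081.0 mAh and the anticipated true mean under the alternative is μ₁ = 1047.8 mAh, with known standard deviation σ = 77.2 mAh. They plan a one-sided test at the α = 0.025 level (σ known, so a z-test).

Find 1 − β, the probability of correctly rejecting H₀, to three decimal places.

Power ≈ 0.949

Standardized effect: d = |μ₁ − μ₀| / σ = |1047.8 − 1081.0| / 77.2 = 0.4301
Noncentrality parameter: δ = d·√n = 0.4301 × √70 = 3.5981
One-sided α = 0.025 → critical value z_{0.025} = 1.960.
Power = P(Z > 1.960 − δ) = Φ(1.638) = 0.9493.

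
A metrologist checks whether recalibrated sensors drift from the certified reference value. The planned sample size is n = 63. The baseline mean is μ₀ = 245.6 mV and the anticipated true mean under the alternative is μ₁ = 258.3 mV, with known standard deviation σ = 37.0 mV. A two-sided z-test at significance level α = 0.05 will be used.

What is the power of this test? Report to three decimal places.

Standardized effect: d = |μ₁ − μ₀| / σ = |258.3 − 245.6| / 37.0 = 0.3432
Noncentrality parameter: δ = d·√n = 0.3432 × √63 = 2.7244
Critical value for a two-sided test at α = 0.05: z_{α/2} = 1.960.
Power = Φ(δ − 1.960) + Φ(−δ − 1.960) = Φ(0.764) + Φ(-4.684) = 0.7777 + 0.0000 = 0.7777.

Power ≈ 0.778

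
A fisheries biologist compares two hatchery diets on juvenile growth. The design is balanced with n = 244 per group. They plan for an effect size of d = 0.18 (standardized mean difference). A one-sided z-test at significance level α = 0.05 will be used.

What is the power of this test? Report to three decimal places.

Power ≈ 0.634

Noncentrality parameter: δ = d·√(n/2) = 0.18 × √(244/2) = 1.9882
One-sided α = 0.05 → critical value z_{0.05} = 1.645.
Power = Φ(δ − 1.645) = Φ(0.343) = 0.6343.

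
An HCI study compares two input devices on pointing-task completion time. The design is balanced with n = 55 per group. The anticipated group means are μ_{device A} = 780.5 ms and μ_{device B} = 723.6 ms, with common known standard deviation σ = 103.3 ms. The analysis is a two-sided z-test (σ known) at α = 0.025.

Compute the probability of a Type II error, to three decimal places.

Standardized effect: d = |μ_{device A} − μ_{device B}| / σ = |780.5 − 723.6| / 103.3 = 0.5508
Noncentrality parameter: δ = d·√(n/2) = 0.5508 × √(55/2) = 2.8885
Two-sided α = 0.025 → critical value z_{0.0125} = 2.241.
Power = Φ(δ − 2.241) + Φ(−δ − 2.241) = Φ(0.647) + Φ(-5.130) = 0.7412 + 0.0000 = 0.7412.
Type II error: β = 1 − power = 1 − 0.7412 = 0.2588.

β ≈ 0.259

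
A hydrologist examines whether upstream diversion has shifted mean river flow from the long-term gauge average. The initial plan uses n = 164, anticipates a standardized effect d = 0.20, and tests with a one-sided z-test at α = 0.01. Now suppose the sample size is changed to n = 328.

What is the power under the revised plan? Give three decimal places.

Power ≈ 0.902

With n = 328: δ = d·√n = 0.20 × √328 = 3.6222. Critical value z_{0.01} = 2.326.
Revised power = P(Z > 2.326 − δ) = Φ(1.296) = 0.9025.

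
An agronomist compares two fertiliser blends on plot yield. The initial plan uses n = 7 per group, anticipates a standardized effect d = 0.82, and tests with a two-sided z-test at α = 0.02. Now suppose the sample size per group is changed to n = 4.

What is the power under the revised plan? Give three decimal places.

With n = 4 per group: δ = d·√(n/2) = 0.82 × √(4/2) = 1.1597. Critical value z_{0.01} = 2.326.
Revised power = Φ(δ − 2.326) + Φ(−δ − 2.326) = Φ(-1.167) + Φ(-3.486) = 0.1217 + 0.0002 = 0.1219.

Power ≈ 0.122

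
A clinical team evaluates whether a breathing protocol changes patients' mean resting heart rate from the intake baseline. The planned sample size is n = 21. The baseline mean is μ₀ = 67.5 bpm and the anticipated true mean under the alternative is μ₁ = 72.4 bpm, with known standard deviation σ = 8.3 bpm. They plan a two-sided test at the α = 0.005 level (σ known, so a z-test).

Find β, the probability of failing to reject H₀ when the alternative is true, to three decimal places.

β ≈ 0.540

Standardized effect: d = |μ₁ − μ₀| / σ = |72.4 − 67.5| / 8.3 = 0.5904
Noncentrality parameter: δ = d·√n = 0.5904 × √21 = 2.7054
Two-sided α = 0.005 → critical value z_{0.0025} = 2.807.
Power = Φ(δ − 2.807) + Φ(−δ − 2.807) = Φ(-0.102) + Φ(-5.512) = 0.4595 + 0.0000 = 0.4595.
Type II error: β = 1 − power = 1 − 0.4595 = 0.5405.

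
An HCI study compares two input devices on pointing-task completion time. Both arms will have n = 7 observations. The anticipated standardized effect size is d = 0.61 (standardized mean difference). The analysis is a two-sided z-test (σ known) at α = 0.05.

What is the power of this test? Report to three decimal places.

Noncentrality parameter: δ = d·√(n/2) = 0.61 × √(7/2) = 1.1412
Critical value for a two-sided test at α = 0.05: z_{α/2} = 1.960.
Power = Φ(δ − 1.960) + Φ(−δ − 1.960) = Φ(-0.819) + Φ(-3.101) = 0.2065 + 0.0010 = 0.2074.

Power ≈ 0.207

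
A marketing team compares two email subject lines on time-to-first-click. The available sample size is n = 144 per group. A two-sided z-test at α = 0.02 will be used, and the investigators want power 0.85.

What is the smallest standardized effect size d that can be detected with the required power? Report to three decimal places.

Need Φ(δ − 2.326) = 0.85, so δ = 2.326 + 1.036 = 3.363.
(The second rejection-region term Φ(−δ − z_{α/2}) is negligible and dropped.)
δ = d·√(n/2) ⇒ d = δ/√(n/2) = 3.363/√(144/2) = 0.3963.

d ≈ 0.396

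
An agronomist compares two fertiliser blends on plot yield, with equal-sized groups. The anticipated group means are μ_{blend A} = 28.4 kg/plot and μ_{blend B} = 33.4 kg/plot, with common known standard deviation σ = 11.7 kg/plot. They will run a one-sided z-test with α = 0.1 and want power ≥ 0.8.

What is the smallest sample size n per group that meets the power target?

Standardized effect: d = |μ_{blend A} − μ_{blend B}| / σ = |28.4 − 33.4| / 11.7 = 0.4274
For power 0.8 need Φ(δ − z_{0.1}) = 0.8, so δ = z_{0.1} + z_{0.20} = 1.282 + 0.842 = 2.123.
δ = d·√(n/2) ⇒ n = 2(δ/d)² = 2 × (2.123 / 0.4274)² = 49.37.
Round up to the next whole unit.

n = 50 per group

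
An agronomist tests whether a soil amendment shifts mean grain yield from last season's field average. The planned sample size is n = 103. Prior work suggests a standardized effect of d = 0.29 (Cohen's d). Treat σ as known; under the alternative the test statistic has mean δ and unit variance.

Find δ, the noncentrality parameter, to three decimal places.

δ = d·√n = 0.29 × √103 = 2.9432

δ ≈ 2.943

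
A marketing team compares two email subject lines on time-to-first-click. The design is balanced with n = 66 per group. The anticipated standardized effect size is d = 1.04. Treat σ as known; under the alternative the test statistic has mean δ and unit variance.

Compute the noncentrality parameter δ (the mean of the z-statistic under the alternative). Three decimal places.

The noncentrality parameter scales effect size by the design's sample-size factor: δ = d·√(n/2) = 1.04 × √(66/2) = 5.9743

δ ≈ 5.974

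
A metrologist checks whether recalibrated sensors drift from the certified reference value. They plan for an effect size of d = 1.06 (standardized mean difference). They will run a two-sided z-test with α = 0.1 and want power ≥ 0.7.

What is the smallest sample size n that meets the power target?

For power 0.7 need Φ(δ − z_{0.05}) = 0.7, so δ = z_{0.05} + z_{0.30} = 1.645 + 0.524 = 2.169.
(The Φ(−δ − z_{α/2}) term is vanishingly small for δ > 0 and is dropped in the standard sample-size formula.)
δ = d·√n ⇒ n = (δ/d)² = (2.169 / 1.06)² = 4.19.
Round up to the next whole unit.

n = 5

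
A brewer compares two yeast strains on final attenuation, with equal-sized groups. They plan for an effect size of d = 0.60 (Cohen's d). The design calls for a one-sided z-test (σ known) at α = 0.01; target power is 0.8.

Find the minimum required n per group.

n = 56 per group

Set Φ(δ − 2.326) = 0.8; then δ − 2.326 = Φ⁻¹(0.8) = 0.842, giving δ = 3.168.
δ = d·√(n/2) ⇒ n = 2(δ/d)² = 2 × (3.168 / 0.60)² = 55.76.
Rounding up, n = 56 per group.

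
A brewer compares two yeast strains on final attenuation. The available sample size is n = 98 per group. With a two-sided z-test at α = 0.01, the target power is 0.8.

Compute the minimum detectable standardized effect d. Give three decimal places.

Need Φ(δ − 2.576) = 0.8, so δ = 2.576 + 0.842 = 3.417.
(The second rejection-region term Φ(−δ − z_{α/2}) is negligible and dropped.)
δ = d·√(n/2) ⇒ d = δ/√(n/2) = 3.417/√(98/2) = 0.4882.

d ≈ 0.488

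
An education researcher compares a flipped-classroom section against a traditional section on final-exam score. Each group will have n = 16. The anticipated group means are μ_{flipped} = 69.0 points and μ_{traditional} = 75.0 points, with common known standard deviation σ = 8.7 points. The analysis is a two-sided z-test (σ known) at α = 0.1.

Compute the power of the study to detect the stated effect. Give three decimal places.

Power ≈ 0.620

Standardized effect: d = |μ_{flipped} − μ_{traditional}| / σ = |69.0 − 75.0| / 8.7 = 0.6897
Noncentrality parameter: δ = d·√(n/2) = 0.6897 × √(16/2) = 1.9506
Two-sided α = 0.1 → critical value z_{0.05} = 1.645.
Power = Φ(δ − 1.645) + Φ(−δ − 1.645) = Φ(0.306) + Φ(-3.595) = 0.6201 + 0.0002 = 0.6203.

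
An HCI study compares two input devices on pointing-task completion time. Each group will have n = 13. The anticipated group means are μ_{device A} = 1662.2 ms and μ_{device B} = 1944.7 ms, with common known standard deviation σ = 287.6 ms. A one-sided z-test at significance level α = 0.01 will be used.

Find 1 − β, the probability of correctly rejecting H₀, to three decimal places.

Power ≈ 0.571

Standardized effect: d = |μ_{device A} − μ_{device B}| / σ = |1662.2 − 1944.7| / 287.6 = 0.9823
Noncentrality parameter: δ = d·√(n/2) = 0.9823 × √(13/2) = 2.5043
Critical value for a one-sided test at α = 0.01: z_α = 2.326.
Power = Φ(δ − 2.326) = Φ(0.178) = 0.5706.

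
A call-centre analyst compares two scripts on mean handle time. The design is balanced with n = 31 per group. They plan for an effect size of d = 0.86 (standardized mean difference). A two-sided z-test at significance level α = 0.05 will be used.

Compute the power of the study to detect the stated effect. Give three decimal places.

Power ≈ 0.923

Noncentrality parameter: δ = d·√(n/2) = 0.86 × √(31/2) = 3.3858
Two-sided α = 0.05 → critical value z_{0.025} = 1.960.
Power = Φ(δ − 1.960) + Φ(−δ − 1.960) = Φ(1.426) + Φ(-5.346) = 0.9230 + 0.0000 = 0.9230.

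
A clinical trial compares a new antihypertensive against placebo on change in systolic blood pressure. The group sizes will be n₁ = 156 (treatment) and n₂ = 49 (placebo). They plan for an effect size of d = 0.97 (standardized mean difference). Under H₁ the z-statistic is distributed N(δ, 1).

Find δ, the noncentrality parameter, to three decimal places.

The noncentrality parameter scales effect size by the design's sample-size factor: δ = d / √(1/n₁ + 1/n₂) = 0.97 / √(1/156 + 1/49) = 5.9232

δ ≈ 5.923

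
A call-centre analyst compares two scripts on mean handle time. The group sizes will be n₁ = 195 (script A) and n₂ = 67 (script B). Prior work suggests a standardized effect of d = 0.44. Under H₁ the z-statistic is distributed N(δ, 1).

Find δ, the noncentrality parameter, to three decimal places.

The noncentrality parameter scales effect size by the design's sample-size factor: δ = d / √(1/n₁ + 1/n₂) = 0.44 / √(1/195 + 1/67) = 3.1071

δ ≈ 3.107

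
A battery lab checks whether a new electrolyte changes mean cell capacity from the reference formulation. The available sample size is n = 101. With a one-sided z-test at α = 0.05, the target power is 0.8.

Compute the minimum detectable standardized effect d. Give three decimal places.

d ≈ 0.247

Required noncentrality: δ = z_{0.05} + z_{0.20} = 1.645 + 0.842 = 2.486.
δ = d·√n ⇒ d = δ/√n = 2.486/√101 = 0.2474.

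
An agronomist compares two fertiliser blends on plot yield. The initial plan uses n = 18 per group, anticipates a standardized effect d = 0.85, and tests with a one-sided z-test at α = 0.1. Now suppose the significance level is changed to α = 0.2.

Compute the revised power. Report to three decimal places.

δ = d·√(n/2) = 0.85 × √(18/2) = 2.5500 (unchanged). New critical value: z_{0.2} = 0.842.
Revised power = P(Z > 0.842 − δ) = Φ(1.708) = 0.9562.

Power ≈ 0.956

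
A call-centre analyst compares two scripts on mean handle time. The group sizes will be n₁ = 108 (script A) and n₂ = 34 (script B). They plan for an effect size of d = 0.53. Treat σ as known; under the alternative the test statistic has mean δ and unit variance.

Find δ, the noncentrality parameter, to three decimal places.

The noncentrality parameter scales effect size by the design's sample-size factor: δ = d / √(1/n₁ + 1/n₂) = 0.53 / √(1/108 + 1/34) = 2.6952

δ ≈ 2.695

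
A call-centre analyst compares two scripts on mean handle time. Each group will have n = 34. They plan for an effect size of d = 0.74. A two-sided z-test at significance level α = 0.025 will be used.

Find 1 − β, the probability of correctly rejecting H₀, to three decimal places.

Noncentrality parameter: δ = d·√(n/2) = 0.74 × √(34/2) = 3.0511
Critical value for a two-sided test at α = 0.025: z_{α/2} = 2.241.
Power = Φ(δ − 2.241) + Φ(−δ − 2.241) = Φ(0.810) + Φ(-5.293) = 0.7909 + 0.0000 = 0.7909.

Power ≈ 0.791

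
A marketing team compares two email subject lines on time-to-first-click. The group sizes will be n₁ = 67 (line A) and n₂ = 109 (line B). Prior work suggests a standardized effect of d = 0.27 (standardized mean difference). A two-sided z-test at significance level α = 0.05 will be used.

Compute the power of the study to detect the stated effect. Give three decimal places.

Power ≈ 0.413

Noncentrality parameter: δ = d / √(1/n₁ + 1/n₂) = 0.27 / √(1/67 + 1/109) = 1.7392
Two-sided α = 0.05 → critical value z_{0.025} = 1.960.
Power = Φ(δ − 1.960) + Φ(−δ − 1.960) = Φ(-0.221) + Φ(-3.699) = 0.4127 + 0.0001 = 0.4128.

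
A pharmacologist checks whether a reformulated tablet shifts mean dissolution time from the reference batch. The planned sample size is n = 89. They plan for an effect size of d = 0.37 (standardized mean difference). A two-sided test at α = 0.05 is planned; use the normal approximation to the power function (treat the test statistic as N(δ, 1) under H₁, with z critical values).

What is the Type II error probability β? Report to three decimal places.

Noncentrality parameter: δ = d·√n = 0.37 × √89 = 3.4906
Two-sided α = 0.05 → critical value z_{0.025} = 1.960.
Power = Φ(δ − 1.960) + Φ(−δ − 1.960) = Φ(1.531) + Φ(-5.451) = 0.9371 + 0.0000 = 0.9371.
Type II error: β = 1 − power = 1 − 0.9371 = 0.0629.

β ≈ 0.063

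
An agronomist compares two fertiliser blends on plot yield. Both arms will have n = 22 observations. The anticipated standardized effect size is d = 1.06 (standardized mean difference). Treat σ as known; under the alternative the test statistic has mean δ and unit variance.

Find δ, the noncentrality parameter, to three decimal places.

δ ≈ 3.516

The noncentrality parameter scales effect size by the design's sample-size factor: δ = d·√(n/2) = 1.06 × √(22/2) = 3.5156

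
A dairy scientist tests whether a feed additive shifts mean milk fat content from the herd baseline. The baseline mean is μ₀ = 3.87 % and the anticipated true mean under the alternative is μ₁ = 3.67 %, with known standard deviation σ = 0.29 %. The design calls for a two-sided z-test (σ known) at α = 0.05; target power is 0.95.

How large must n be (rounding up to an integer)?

Standardized effect: d = |μ₁ − μ₀| / σ = |3.67 − 3.87| / 0.29 = 0.6897
Set Φ(δ − 1.960) = 0.95; then δ − 1.960 = Φ⁻¹(0.95) = 1.645, giving δ = 3.605.
(Ignoring the negligible lower-tail rejection probability gives the usual closed-form inversion.)
δ = d·√n ⇒ n = (δ/d)² = (3.605 / 0.6897)² = 27.32.
Round up to the next whole unit.

n = 28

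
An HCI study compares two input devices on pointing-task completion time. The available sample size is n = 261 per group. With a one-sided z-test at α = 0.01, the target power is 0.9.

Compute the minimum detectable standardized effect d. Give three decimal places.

Required noncentrality: δ = z_{0.01} + z_{0.10} = 2.326 + 1.282 = 3.608.
δ = d·√(n/2) ⇒ d = δ/√(n/2) = 3.608/√(261/2) = 0.3158.

d ≈ 0.316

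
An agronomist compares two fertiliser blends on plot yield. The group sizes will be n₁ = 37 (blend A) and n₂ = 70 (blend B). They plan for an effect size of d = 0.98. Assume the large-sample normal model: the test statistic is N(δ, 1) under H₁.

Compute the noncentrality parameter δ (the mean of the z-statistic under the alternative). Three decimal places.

δ = d / √(1/n₁ + 1/n₂) = 0.98 / √(1/37 + 1/70) = 4.8215

δ ≈ 4.822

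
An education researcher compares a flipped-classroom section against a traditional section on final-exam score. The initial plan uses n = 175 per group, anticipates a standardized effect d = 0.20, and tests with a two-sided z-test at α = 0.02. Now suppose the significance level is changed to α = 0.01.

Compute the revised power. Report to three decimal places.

Power ≈ 0.240

δ = d·√(n/2) = 0.20 × √(175/2) = 1.8708 (unchanged). New critical value: z_{0.005} = 2.576.
Revised power = Φ(δ − 2.576) + Φ(−δ − 2.576) = Φ(-0.705) + Φ(-4.447) = 0.2404 + 0.0000 = 0.2404.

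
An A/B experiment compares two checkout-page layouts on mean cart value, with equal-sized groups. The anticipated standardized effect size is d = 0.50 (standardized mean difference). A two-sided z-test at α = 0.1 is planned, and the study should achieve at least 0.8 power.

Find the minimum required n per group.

n = 50 per group

Set Φ(δ − 1.645) = 0.8; then δ − 1.645 = Φ⁻¹(0.8) = 0.842, giving δ = 2.486.
(For δ > 0 the lower-tail rejection region contributes negligibly to power, so the one-term inversion is standard.)
δ = d·√(n/2) ⇒ n = 2(δ/d)² = 2 × (2.486 / 0.50)² = 49.46.
Round up to the next whole unit.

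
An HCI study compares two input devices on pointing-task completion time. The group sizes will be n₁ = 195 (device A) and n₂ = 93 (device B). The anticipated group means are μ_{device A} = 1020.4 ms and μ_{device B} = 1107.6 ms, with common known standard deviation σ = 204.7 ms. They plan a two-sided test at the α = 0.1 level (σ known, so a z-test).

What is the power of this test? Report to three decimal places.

Standardized effect: d = |μ_{device A} − μ_{device B}| / σ = |1020.4 − 1107.6| / 204.7 = 0.4260
Noncentrality parameter: λ = d / √(1/n₁ + 1/n₂) = 0.4260 / √(1/195 + 1/93) = 3.3803
Critical value for a two-sided test at α = 0.1: z_{α/2} = 1.645.
Power = Φ(λ − 1.645) + Φ(−λ − 1.645) = Φ(1.735) + Φ(-5.025) = 0.9587 + 0.0000 = 0.9587.

Power ≈ 0.959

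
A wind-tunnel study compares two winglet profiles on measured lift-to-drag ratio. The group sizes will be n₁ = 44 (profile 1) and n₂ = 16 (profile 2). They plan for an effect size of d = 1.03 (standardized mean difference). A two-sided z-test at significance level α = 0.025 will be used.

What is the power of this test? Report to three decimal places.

Noncentrality parameter: δ = d / √(1/n₁ + 1/n₂) = 1.03 / √(1/44 + 1/16) = 3.5282
Critical value for a two-sided test at α = 0.025: z_{α/2} = 2.241.
Power = Φ(δ − 2.241) + Φ(−δ − 2.241) = Φ(1.287) + Φ(-5.770) = 0.9009 + 0.0000 = 0.9009.

Power ≈ 0.901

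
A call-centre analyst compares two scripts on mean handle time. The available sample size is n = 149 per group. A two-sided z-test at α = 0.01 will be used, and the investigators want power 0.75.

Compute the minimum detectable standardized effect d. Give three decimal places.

d ≈ 0.377

Required noncentrality: δ = z_{0.005} + z_{0.25} = 2.576 + 0.674 = 3.250.
(The second rejection-region term Φ(−δ − z_{α/2}) is negligible and dropped.)
δ = d·√(n/2) ⇒ d = δ/√(n/2) = 3.250/√(149/2) = 0.3766.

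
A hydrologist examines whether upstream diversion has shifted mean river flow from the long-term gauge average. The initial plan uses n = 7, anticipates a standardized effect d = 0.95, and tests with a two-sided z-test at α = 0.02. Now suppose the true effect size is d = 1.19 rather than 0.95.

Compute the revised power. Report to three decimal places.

Power ≈ 0.794

With d = 1.19: δ = d·√n = 1.19 × √7 = 3.1484. Critical value z_{0.01} = 2.326.
Revised power = Φ(δ − 2.326) + Φ(−δ − 2.326) = Φ(0.822) + Φ(-5.475) = 0.7945 + 0.0000 = 0.7945.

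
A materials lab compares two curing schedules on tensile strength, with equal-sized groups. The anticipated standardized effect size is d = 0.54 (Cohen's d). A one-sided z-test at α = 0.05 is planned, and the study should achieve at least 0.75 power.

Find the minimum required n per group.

n = 37 per group

For power 0.75 need Φ(δ − z_{0.05}) = 0.75, so δ = z_{0.05} + z_{0.25} = 1.645 + 0.674 = 2.319.
δ = d·√(n/2) ⇒ n = 2(δ/d)² = 2 × (2.319 / 0.54)² = 36.90.
Round up to the next whole unit.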